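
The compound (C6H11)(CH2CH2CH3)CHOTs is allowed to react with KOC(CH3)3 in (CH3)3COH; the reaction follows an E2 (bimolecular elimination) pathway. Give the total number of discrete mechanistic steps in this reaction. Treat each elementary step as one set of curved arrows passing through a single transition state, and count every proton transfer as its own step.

1

Step 1: In one step, (CH3)3CO⁻ pulls off a β-proton, the C–O bond cleaves, and a C=C double bond forms between the α- and β-carbons (E2, anti elimination).
Total: 1 elementary step.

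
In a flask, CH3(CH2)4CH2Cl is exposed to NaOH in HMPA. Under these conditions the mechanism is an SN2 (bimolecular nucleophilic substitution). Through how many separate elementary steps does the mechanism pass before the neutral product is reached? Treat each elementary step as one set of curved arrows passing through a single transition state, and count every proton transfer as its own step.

Step 1: OH⁻ attacks the back face of the α-carbon while Cl⁻ departs with the C–Cl bonding pair — a single concerted displacement through a pentacoordinate transition state.
Total: 1 elementary step.

1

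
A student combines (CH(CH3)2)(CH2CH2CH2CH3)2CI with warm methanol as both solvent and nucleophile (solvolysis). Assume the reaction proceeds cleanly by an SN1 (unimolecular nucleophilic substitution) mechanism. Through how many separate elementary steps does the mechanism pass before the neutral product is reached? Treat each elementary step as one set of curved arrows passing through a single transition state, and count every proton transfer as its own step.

Step 1: The C–I bond breaks with both electrons going to the iodide; I⁻ leaves and a tertiary carbocation remains.
(No 1,2-shift: no single shift to an adjacent carbon would give a more stable cation.)
Step 2: CH3OH donates an oxygen lone pair into the empty p orbital of the cation, giving a protonated ether (an oxonium ion).
Step 3: A second solvent molecule removes the proton on oxygen, giving the neutral ether product.
Total: 3 elementary steps.

3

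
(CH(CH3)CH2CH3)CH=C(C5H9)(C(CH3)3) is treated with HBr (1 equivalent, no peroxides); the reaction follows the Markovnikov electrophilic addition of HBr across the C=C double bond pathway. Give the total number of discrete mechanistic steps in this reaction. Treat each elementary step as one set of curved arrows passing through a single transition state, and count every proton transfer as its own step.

2

Step 1: The π electrons of the C=C bond attack a proton of HBr; Markovnikov addition places the new C–H on the less-substituted alkene carbon, so the positive charge ends up on the more-substituted carbon — a tertiary carbocation. The H–Br bond breaks heterolytically, releasing Br⁻.
(No 1,2-shift: no single shift to an adjacent carbon would give a more stable cation.)
Step 2: The Br⁻ anion donates a lone pair to the carbocation, forming the new C–Br σ-bond and giving the neutral alkyl halide.
Total: 2 elementary steps.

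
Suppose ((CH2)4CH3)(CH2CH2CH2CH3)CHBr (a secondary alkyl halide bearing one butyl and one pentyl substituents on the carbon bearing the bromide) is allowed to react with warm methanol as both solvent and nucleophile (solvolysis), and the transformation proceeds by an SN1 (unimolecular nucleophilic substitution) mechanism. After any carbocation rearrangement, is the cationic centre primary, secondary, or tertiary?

Step 1: The C–Br bond breaks with both electrons going to the bromide; Br⁻ leaves and a secondary carbocation remains.
No single 1,2-shift to an adjacent carbon would give a more-substituted cation, so no rearrangement occurs.

secondary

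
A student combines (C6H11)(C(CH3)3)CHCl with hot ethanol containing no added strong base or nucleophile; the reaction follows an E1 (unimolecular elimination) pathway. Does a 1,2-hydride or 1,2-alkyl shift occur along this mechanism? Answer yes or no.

yes

The first-formed carbocation is secondary.
The adjacent cyclohexyl carbon already bears 2 other carbon substituents and has a hydrogen to migrate; after a 1,2-hydride shift from that carbon the positive charge sits on a tertiary centre.
Tertiary is more stable than secondary, so the shift occurs.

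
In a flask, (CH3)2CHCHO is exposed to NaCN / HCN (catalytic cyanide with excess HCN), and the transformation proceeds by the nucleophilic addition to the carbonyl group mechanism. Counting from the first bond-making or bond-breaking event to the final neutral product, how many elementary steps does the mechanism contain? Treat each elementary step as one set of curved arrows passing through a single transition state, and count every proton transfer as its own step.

Step 1: Nucleophilic addition: CN⁻ adds to the carbonyl carbon, pushing the π(C=O) electron pair onto oxygen and giving a tetrahedral alkoxide.
Step 2: The alkoxide oxygen removes a proton from HCN present in the mixture, giving a cyanohydrin and regenerating CN⁻.
Total: 2 elementary steps.

2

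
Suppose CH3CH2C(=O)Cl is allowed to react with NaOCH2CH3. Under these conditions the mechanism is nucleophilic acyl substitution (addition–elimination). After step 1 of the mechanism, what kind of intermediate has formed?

Step 1: Nucleophilic addition of CH3CH2O⁻ to the acyl carbon breaks the π(C=O) bond and yields a tetrahedral, anionic intermediate.
After step 1 the species present is a tetrahedral intermediate.

tetrahedral intermediate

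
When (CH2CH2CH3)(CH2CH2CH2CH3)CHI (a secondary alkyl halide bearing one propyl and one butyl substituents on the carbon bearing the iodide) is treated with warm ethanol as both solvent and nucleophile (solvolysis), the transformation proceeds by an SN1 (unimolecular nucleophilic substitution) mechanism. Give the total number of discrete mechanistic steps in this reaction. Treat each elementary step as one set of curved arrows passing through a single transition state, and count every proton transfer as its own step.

3

Step 1: Unassisted departure of I⁻ (taking the C–I bonding pair) generates a secondary carbocation.
(No 1,2-shift: no single shift to an adjacent carbon would give a more stable cation.)
Step 2: Nucleophilic capture: the oxygen of CH3CH2OH bonds to the cationic carbon, producing an oxonium-ion intermediate.
Step 3: Deprotonation of the oxonium oxygen by solvent ethanol yields the neutral ether.
Total: 3 elementary steps.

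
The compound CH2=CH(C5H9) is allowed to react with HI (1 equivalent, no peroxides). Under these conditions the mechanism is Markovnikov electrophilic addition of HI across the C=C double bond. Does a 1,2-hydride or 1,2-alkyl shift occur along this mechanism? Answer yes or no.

The first-formed carbocation is secondary.
The adjacent cyclopentyl carbon already bears 2 other carbon substituents and has a hydrogen to migrate; after a 1,2-hydride shift from that carbon the positive charge sits on a tertiary centre.
Tertiary is more stable than secondary, so the shift occurs.

yes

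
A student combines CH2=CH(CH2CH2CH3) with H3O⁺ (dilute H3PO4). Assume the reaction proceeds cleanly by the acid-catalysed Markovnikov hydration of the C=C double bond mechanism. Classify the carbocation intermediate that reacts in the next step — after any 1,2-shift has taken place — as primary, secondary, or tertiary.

Step 1: Electrophilic addition begins with the π(C=C) electrons forming a bond to the proton of H3O⁺. Following Markovnikov's rule, the resulting cation is secondary. H2O is released.
No single 1,2-shift to an adjacent carbon would give a more-substituted cation, so no rearrangement occurs.

secondary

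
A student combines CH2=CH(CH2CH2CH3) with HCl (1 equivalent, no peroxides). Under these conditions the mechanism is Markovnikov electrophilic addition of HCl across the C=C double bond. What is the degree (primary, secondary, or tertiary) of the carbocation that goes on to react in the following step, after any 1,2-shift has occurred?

Step 1: Electrophilic addition begins with the π(C=C) electrons forming a bond to the proton of HCl. Following Markovnikov's rule, the resulting cation is secondary. The H–Cl bond breaks heterolytically, releasing Cl⁻.
No single 1,2-shift to an adjacent carbon would give a more-substituted cation, so no rearrangement occurs.

secondary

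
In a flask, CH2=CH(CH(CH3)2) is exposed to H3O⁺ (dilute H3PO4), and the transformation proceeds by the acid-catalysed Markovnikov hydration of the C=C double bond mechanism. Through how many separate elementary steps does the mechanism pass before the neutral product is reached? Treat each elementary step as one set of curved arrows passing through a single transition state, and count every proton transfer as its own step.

Step 1: The π electrons of the C=C bond attack a proton of H3O⁺; Markovnikov addition places the new C–H on the less-substituted alkene carbon, so the positive charge ends up on the more-substituted carbon — a secondary carbocation. H2O is released.
Step 2: A hydride (H with its bonding pair) migrates from the adjacent isopropyl carbon to the cationic centre — a 1,2-hydride shift — upgrading the secondary cation to a tertiary one.
Step 3: Nucleophilic capture of the cation by H2O produces the protonated alcohol (an oxonium ion).
Step 4: Deprotonation of the oxonium ion by a water molecule delivers the neutral alcohol and regenerates the acid catalyst.
Total: 4 elementary steps.

4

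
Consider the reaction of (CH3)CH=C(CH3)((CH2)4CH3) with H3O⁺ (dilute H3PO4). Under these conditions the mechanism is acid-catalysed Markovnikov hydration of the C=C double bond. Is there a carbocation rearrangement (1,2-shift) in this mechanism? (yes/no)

no

The first-formed carbocation is tertiary.
No single 1,2-shift to an adjacent carbon would produce a more-substituted cation than the one already present, so no rearrangement occurs.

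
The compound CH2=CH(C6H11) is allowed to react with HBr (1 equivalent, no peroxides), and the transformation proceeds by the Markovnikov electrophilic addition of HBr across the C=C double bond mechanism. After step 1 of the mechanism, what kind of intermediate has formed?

secondary carbocation

Step 1: Electrophilic addition begins with the π(C=C) electrons forming a bond to the proton of HBr. Following Markovnikov's rule, the resulting cation is secondary. The H–Br bond breaks heterolytically, releasing Br⁻.
After step 1 the species present is a secondary carbocation.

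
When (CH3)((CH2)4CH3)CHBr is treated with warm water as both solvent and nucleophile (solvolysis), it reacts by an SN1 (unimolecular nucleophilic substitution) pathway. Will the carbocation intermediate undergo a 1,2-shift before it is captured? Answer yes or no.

no

The first-formed carbocation is secondary.
No single 1,2-shift to an adjacent carbon would produce a more-substituted cation than the one already present, so no rearrangement occurs.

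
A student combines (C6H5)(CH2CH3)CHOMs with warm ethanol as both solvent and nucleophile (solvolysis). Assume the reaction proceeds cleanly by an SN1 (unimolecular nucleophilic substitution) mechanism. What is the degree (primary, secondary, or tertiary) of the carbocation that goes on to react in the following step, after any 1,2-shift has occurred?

secondary

Step 1: Rate-determining heterolysis of the C–O bond gives MsO⁻ and a secondary carbocation.
No single 1,2-shift to an adjacent carbon would give a more-substituted cation, so no rearrangement occurs.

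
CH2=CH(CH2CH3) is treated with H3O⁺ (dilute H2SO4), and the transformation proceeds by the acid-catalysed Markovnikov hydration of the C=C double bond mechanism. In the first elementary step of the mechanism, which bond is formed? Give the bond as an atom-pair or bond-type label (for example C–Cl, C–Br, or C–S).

Step 1: The π electrons of the C=C bond attack a proton of H3O⁺; Markovnikov addition places the new C–H on the less-substituted alkene carbon, so the positive charge ends up on the more-substituted carbon — a secondary carbocation. H2O is released.
The bond formed in this step is the C–H bond.

C–H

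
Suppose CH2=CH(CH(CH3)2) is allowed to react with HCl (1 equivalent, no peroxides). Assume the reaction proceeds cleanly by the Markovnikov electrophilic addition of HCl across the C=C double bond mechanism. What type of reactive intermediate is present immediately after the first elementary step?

secondary carbocation

Step 1: Protonation of the alkene by HCl: the π bond acts as the nucleophile and picks up H⁺, giving the more stable (Markovnikov) secondary carbocation. The H–Cl bond breaks heterolytically, releasing Cl⁻.
After step 1 the species present is a secondary carbocation.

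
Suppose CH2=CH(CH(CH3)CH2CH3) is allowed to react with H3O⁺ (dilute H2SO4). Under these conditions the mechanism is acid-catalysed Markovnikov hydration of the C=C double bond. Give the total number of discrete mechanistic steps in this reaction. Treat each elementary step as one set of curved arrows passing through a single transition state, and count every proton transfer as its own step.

Step 1: The π electrons of the C=C bond attack a proton of H3O⁺; Markovnikov addition places the new C–H on the less-substituted alkene carbon, so the positive charge ends up on the more-substituted carbon — a secondary carbocation. H2O is released.
Step 2: Carbocation rearrangement: a 1,2-hydride shift from the adjacent sec-butyl carbon converts the initially-formed secondary cation into the more stable tertiary cation.
Step 3: A lone pair on the oxygen of H2O attacks the carbocation, forming a C–O bond and an oxonium ion (a protonated alcohol).
Step 4: H2O removes a proton from the oxonium oxygen, regenerating H3O⁺ and giving the neutral alcohol.
Total: 4 elementary steps.

4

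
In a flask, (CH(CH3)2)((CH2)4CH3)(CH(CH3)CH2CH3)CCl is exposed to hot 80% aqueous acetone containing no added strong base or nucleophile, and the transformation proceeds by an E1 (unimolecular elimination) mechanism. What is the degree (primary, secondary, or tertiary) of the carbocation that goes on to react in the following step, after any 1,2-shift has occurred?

Step 1: Rate-determining heterolysis of the C–Cl bond gives Cl⁻ and a tertiary carbocation.
No single 1,2-shift to an adjacent carbon would give a more-substituted cation, so no rearrangement occurs.

tertiary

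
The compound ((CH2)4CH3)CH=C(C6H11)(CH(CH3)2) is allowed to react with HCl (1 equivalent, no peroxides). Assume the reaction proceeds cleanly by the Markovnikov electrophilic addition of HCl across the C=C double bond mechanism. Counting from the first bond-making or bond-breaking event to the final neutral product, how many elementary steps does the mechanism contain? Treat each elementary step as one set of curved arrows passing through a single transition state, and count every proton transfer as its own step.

Step 1: Electrophilic addition begins with the π(C=C) electrons forming a bond to the proton of HCl. Following Markovnikov's rule, the resulting cation is tertiary. The H–Cl bond breaks heterolytically, releasing Cl⁻.
(No 1,2-shift: no single shift to an adjacent carbon would give a more stable cation.)
Step 2: Cl⁻ captures the cation: a lone pair on Cl⁻ fills the empty p orbital, producing the alkyl halide product.
Total: 2 elementary steps.

2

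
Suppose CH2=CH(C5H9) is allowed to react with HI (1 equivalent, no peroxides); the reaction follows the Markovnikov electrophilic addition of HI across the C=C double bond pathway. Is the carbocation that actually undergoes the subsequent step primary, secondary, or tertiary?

Step 1: The π electrons of the C=C bond attack a proton of HI; Markovnikov addition places the new C–H on the less-substituted alkene carbon, so the positive charge ends up on the more-substituted carbon — a secondary carbocation. The H–I bond breaks heterolytically, releasing I⁻.
Step 2: A 1,2-hydride shift from the adjacent cyclopentyl carbon moves the positive charge from the secondary centre to an adjacent carbon, generating a more stable tertiary carbocation.
The cation rearranges from secondary to tertiary via a 1,2-hydride shift from the adjacent cyclopentyl carbon; the tertiary cation is what reacts next.

tertiary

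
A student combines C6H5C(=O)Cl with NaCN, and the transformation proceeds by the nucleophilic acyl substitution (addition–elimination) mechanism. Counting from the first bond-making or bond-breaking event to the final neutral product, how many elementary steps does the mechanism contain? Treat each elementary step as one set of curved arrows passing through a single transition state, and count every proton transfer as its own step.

Step 1: Nucleophilic addition of CN⁻ to the acyl carbon breaks the π(C=O) bond and yields a tetrahedral, anionic intermediate.
Step 2: Collapse of the tetrahedral intermediate: the alkoxide oxygen pushes its lone pair back to re-form C=O while Cl⁻ leaves.
Total: 2 elementary steps.

2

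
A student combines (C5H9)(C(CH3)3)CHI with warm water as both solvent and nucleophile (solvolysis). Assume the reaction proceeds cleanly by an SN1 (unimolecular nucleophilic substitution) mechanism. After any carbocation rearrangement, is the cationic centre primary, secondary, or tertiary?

tertiary

Step 1: Ionisation: the C–I σ-bond cleaves heterolytically; both bonding electrons depart with I⁻, leaving a secondary carbocation at the α-carbon.
Step 2: A 1,2-hydride shift from the adjacent cyclopentyl carbon moves the positive charge from the secondary centre to an adjacent carbon, generating a more stable tertiary carbocation.
The cation rearranges from secondary to tertiary via a 1,2-hydride shift from the adjacent cyclopentyl carbon; the tertiary cation is what reacts next.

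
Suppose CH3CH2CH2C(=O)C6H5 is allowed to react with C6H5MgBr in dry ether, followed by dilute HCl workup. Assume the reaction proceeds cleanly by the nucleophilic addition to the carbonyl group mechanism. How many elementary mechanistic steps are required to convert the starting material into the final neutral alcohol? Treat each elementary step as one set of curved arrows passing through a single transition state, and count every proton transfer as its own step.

2

Step 1: Nucleophilic addition: the carbanion-like carbon of C6H5MgBr adds to the carbonyl carbon, pushing the π(C=O) electron pair onto oxygen and giving a tetrahedral alkoxide.
Step 2: The alkoxide picks up a proton during dilute HCl workup to yield an alcohol.
Total: 2 elementary steps.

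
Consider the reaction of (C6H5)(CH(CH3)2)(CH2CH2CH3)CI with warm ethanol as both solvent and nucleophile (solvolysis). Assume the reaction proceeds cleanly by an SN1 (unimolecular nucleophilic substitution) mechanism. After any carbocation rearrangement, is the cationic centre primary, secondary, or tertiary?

Step 1: Rate-determining heterolysis of the C–I bond gives I⁻ and a tertiary carbocation.
No single 1,2-shift to an adjacent carbon would give a more-substituted cation, so no rearrangement occurs.

tertiary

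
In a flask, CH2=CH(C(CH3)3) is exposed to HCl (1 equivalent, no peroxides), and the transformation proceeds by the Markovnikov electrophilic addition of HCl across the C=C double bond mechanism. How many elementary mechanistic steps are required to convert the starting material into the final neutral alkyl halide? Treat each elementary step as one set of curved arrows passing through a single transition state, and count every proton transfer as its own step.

3

Step 1: Protonation of the alkene by HCl: the π bond acts as the nucleophile and picks up H⁺, giving the more stable (Markovnikov) secondary carbocation. The H–Cl bond breaks heterolytically, releasing Cl⁻.
Step 2: Carbocation rearrangement: a 1,2-methyl shift from the adjacent tert-butyl carbon converts the initially-formed secondary cation into the more stable tertiary cation.
Step 3: Nucleophilic attack by Cl⁻ on the carbocation completes the addition, giving R–Cl.
Total: 3 elementary steps.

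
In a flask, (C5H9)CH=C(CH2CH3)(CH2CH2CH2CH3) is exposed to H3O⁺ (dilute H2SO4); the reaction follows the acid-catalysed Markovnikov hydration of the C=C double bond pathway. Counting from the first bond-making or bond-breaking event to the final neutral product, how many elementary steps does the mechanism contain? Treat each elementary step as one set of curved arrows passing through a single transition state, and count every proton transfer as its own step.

Step 1: Protonation of the alkene by H3O⁺: the π bond acts as the nucleophile and picks up H⁺, giving the more stable (Markovnikov) tertiary carbocation. H2O is released.
(No 1,2-shift: no single shift to an adjacent carbon would give a more stable cation.)
Step 2: A lone pair on the oxygen of H2O attacks the carbocation, forming a C–O bond and an oxonium ion (a protonated alcohol).
Step 3: H2O removes a proton from the oxonium oxygen, regenerating H3O⁺ and giving the neutral alcohol.
Total: 3 elementary steps.

3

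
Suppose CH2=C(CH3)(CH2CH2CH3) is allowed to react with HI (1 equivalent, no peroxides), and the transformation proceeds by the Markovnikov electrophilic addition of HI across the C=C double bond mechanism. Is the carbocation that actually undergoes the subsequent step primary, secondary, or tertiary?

tertiary

Step 1: The π electrons of the C=C bond attack a proton of HI; Markovnikov addition places the new C–H on the less-substituted alkene carbon, so the positive charge ends up on the more-substituted carbon — a tertiary carbocation. The H–I bond breaks heterolytically, releasing I⁻.
No single 1,2-shift to an adjacent carbon would give a more-substituted cation, so no rearrangement occurs.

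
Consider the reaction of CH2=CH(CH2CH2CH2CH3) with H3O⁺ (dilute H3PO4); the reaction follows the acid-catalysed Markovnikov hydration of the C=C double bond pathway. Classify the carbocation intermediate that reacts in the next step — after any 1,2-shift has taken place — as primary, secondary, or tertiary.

Step 1: Protonation of the alkene by H3O⁺: the π bond acts as the nucleophile and picks up H⁺, giving the more stable (Markovnikov) secondary carbocation. H2O is released.
No single 1,2-shift to an adjacent carbon would give a more-substituted cation, so no rearrangement occurs.

secondary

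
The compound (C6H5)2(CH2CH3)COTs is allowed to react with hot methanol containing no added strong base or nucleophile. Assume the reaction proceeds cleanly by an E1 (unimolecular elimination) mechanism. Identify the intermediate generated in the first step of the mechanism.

tertiary carbocation

Step 1: The C–O bond breaks with both electrons going to the tosylate; TsO⁻ leaves and a tertiary carbocation remains.
After step 1 the species present is a tertiary carbocation.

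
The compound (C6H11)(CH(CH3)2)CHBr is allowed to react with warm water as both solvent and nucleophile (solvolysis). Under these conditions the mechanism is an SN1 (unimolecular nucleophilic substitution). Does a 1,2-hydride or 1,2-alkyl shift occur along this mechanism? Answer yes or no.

The first-formed carbocation is secondary.
The adjacent isopropyl carbon already bears 2 other carbon substituents and has a hydrogen to migrate; after a 1,2-hydride shift from that carbon the positive charge sits on a tertiary centre.
Tertiary is more stable than secondary, so the shift occurs.

yes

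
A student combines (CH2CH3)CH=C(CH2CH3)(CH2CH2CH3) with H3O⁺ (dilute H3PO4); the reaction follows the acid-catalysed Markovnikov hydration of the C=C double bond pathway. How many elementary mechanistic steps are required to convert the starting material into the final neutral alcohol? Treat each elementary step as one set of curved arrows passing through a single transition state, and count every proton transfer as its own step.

Step 1: The π electrons of the C=C bond attack a proton of H3O⁺; Markovnikov addition places the new C–H on the less-substituted alkene carbon, so the positive charge ends up on the more-substituted carbon — a tertiary carbocation. H2O is released.
(No 1,2-shift: no single shift to an adjacent carbon would give a more stable cation.)
Step 2: Nucleophilic capture of the cation by H2O produces the protonated alcohol (an oxonium ion).
Step 3: H2O removes a proton from the oxonium oxygen, regenerating H3O⁺ and giving the neutral alcohol.
Total: 3 elementary steps.

3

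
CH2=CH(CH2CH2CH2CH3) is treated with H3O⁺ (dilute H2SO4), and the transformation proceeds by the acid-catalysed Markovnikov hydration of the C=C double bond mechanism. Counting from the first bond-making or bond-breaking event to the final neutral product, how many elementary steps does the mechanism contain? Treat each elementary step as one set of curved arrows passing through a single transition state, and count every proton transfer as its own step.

3

Step 1: The π electrons of the C=C bond attack a proton of H3O⁺; Markovnikov addition places the new C–H on the less-substituted alkene carbon, so the positive charge ends up on the more-substituted carbon — a secondary carbocation. H2O is released.
(No 1,2-shift: no single shift to an adjacent carbon would give a more stable cation.)
Step 2: Water acts as the nucleophile: an oxygen lone pair bonds to the cationic carbon, giving an oxonium-ion intermediate.
Step 3: Deprotonation of the oxonium ion by a water molecule delivers the neutral alcohol and regenerates the acid catalyst.
Total: 3 elementary steps.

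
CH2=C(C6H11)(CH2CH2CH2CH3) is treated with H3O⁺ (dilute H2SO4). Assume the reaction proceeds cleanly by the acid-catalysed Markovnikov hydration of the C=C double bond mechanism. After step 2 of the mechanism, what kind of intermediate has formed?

oxonium ion

Step 1: Electrophilic addition begins with the π(C=C) electrons forming a bond to the proton of H3O⁺. Following Markovnikov's rule, the resulting cation is tertiary. H2O is released.
Step 2: Nucleophilic capture of the cation by H2O produces the protonated alcohol (an oxonium ion).
After step 2 the species present is an oxonium ion.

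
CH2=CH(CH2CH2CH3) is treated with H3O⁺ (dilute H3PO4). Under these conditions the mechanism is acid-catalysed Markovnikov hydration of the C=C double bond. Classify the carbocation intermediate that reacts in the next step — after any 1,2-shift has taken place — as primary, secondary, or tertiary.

Step 1: Protonation of the alkene by H3O⁺: the π bond acts as the nucleophile and picks up H⁺, giving the more stable (Markovnikov) secondary carbocation. H2O is released.
No single 1,2-shift to an adjacent carbon would give a more-substituted cation, so no rearrangement occurs.

secondary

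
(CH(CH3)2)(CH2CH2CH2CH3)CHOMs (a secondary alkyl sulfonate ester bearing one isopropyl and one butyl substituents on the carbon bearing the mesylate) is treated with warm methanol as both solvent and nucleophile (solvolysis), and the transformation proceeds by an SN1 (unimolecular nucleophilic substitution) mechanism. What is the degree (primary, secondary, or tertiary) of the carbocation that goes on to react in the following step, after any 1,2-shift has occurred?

tertiary

Step 1: Rate-determining heterolysis of the C–O bond gives MsO⁻ and a secondary carbocation.
Step 2: Carbocation rearrangement: a 1,2-hydride shift from the adjacent isopropyl carbon converts the initially-formed secondary cation into the more stable tertiary cation.
The cation rearranges from secondary to tertiary via a 1,2-hydride shift from the adjacent isopropyl carbon; the tertiary cation is what reacts next.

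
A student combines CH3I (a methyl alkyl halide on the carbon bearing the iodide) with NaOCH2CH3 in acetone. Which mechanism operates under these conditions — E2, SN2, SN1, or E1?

SN2

Conditions: a methyl substrate with a strong nucleophile in the polar aprotic solvent acetone.
These conditions are the textbook signature of the SN2 pathway.
An unhindered substrate with a strong nucleophile in a polar aprotic solvent favours one-step backside displacement.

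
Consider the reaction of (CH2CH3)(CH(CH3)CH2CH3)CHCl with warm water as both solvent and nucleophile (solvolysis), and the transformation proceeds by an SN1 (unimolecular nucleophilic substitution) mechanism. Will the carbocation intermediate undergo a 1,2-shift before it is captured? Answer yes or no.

The first-formed carbocation is secondary.
The adjacent sec-butyl carbon already bears 2 other carbon substituents and has a hydrogen to migrate; after a 1,2-hydride shift from that carbon the positive charge sits on a tertiary centre.
Tertiary is more stable than secondary, so the shift occurs.

yes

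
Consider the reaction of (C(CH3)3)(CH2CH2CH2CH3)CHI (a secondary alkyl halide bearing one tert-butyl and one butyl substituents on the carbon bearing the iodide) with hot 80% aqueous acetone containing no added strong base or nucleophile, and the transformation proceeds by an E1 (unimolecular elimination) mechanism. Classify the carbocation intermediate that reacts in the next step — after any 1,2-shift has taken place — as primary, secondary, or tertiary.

tertiary

Step 1: Unassisted departure of I⁻ (taking the C–I bonding pair) generates a secondary carbocation.
Step 2: Carbocation rearrangement: a 1,2-methyl shift from the adjacent tert-butyl carbon converts the initially-formed secondary cation into the more stable tertiary cation.
The cation rearranges from secondary to tertiary via a 1,2-methyl shift from the adjacent tert-butyl carbon; the tertiary cation is what reacts next.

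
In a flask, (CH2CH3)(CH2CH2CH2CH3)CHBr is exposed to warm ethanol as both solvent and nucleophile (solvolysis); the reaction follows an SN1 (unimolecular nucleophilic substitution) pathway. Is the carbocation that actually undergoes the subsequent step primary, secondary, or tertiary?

secondary

Step 1: Unassisted departure of Br⁻ (taking the C–Br bonding pair) generates a secondary carbocation.
No single 1,2-shift to an adjacent carbon would give a more-substituted cation, so no rearrangement occurs.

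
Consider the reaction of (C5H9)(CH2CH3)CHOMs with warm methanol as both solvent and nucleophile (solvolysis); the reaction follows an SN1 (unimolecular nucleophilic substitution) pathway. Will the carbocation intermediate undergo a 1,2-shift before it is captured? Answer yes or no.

yes

The first-formed carbocation is secondary.
The adjacent cyclopentyl carbon already bears 2 other carbon substituents and has a hydrogen to migrate; after a 1,2-hydride shift from that carbon the positive charge sits on a tertiary centre.
Tertiary is more stable than secondary, so the shift occurs.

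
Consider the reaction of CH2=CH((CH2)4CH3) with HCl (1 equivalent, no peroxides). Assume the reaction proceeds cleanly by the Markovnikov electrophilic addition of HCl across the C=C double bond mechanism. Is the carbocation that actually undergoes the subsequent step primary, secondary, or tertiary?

secondary

Step 1: Protonation of the alkene by HCl: the π bond acts as the nucleophile and picks up H⁺, giving the more stable (Markovnikov) secondary carbocation. The H–Cl bond breaks heterolytically, releasing Cl⁻.
No single 1,2-shift to an adjacent carbon would give a more-substituted cation, so no rearrangement occurs.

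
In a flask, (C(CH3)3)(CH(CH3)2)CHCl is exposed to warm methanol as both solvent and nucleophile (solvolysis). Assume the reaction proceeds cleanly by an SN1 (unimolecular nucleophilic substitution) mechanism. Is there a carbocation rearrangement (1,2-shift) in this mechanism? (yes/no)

yes

The first-formed carbocation is secondary.
The adjacent isopropyl carbon already bears 2 other carbon substituents and has a hydrogen to migrate; after a 1,2-hydride shift from that carbon the positive charge sits on a tertiary centre.
Tertiary is more stable than secondary, so the shift occurs.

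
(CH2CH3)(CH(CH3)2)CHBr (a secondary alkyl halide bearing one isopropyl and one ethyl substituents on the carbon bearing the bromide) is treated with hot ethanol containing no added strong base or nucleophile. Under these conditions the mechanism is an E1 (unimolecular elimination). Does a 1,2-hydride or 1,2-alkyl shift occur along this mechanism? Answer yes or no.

The first-formed carbocation is secondary.
The adjacent isopropyl carbon already bears 2 other carbon substituents and has a hydrogen to migrate; after a 1,2-hydride shift from that carbon the positive charge sits on a tertiary centre.
Tertiary is more stable than secondary, so the shift occurs.

yes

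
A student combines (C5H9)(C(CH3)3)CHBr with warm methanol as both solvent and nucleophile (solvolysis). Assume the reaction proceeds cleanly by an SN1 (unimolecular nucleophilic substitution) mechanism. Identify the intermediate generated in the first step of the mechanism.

Step 1: Ionisation: the C–Br σ-bond cleaves heterolytically; both bonding electrons depart with Br⁻, leaving a secondary carbocation at the α-carbon.
After step 1 the species present is a secondary carbocation.

secondary carbocation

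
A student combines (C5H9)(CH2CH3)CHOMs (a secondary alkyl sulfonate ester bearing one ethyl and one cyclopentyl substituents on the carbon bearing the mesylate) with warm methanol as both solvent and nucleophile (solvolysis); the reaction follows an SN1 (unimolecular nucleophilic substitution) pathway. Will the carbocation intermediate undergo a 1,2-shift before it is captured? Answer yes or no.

The first-formed carbocation is secondary.
The adjacent cyclopentyl carbon already bears 2 other carbon substituents and has a hydrogen to migrate; after a 1,2-hydride shift from that carbon the positive charge sits on a tertiary centre.
Tertiary is more stable than secondary, so the shift occurs.

yes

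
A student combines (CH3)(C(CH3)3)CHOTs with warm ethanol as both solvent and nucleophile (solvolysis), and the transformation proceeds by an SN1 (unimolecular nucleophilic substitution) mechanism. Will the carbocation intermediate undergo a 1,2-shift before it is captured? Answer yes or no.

yes

The first-formed carbocation is secondary.
The adjacent tert-butyl carbon has no hydrogen but bears methyl groups; migration of one methyl with its bonding pair (a 1,2-methyl shift) places the charge on a tertiary centre.
Tertiary is more stable than secondary, so the shift occurs.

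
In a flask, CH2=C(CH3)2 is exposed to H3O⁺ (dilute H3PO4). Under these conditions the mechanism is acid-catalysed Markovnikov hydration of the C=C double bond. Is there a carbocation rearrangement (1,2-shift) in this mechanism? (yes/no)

no

The first-formed carbocation is tertiary.
No single 1,2-shift to an adjacent carbon would produce a more-substituted cation than the one already present, so no rearrangement occurs.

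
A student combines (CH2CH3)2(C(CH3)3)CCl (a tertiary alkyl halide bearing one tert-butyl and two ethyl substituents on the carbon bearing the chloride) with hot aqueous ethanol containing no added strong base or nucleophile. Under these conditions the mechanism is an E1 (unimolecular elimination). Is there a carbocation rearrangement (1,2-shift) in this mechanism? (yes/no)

no

The first-formed carbocation is tertiary.
No single 1,2-shift to an adjacent carbon would produce a more-substituted cation than the one already present, so no rearrangement occurs.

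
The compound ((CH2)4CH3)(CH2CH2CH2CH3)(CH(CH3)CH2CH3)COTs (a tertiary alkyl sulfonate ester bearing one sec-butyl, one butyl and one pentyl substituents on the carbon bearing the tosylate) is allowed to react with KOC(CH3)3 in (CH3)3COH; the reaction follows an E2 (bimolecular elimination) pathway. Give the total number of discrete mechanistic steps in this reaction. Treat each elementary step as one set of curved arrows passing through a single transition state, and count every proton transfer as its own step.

Step 1: The strong base (CH3)3CO⁻ removes a β-hydrogen; in the same concerted event the electrons of the breaking C–H bond form the new π(C=C) bond and the C–O σ-bond breaks, expelling TsO⁻. Anti-periplanar geometry; one transition state.
Total: 1 elementary step.

1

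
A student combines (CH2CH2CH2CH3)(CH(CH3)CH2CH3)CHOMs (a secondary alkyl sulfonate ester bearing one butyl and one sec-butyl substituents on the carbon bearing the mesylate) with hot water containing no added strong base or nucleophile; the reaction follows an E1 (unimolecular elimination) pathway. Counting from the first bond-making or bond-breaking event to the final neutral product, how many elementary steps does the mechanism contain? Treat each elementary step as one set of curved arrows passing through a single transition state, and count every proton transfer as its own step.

Step 1: Ionisation: the C–O σ-bond cleaves heterolytically; both bonding electrons depart with MsO⁻, leaving a secondary carbocation at the α-carbon.
Step 2: Carbocation rearrangement: a 1,2-hydride shift from the adjacent sec-butyl carbon converts the initially-formed secondary cation into the more stable tertiary cation.
Step 3: A water molecule (solvent) deprotonates a β-carbon; as the C–H bond breaks, those electrons form the new alkene π bond.
Total: 3 elementary steps.

3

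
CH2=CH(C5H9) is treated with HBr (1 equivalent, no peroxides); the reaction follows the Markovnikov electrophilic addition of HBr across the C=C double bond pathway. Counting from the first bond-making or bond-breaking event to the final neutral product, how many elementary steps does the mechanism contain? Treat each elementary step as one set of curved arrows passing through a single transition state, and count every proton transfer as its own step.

3

Step 1: Electrophilic addition begins with the π(C=C) electrons forming a bond to the proton of HBr. Following Markovnikov's rule, the resulting cation is secondary. The H–Br bond breaks heterolytically, releasing Br⁻.
Step 2: A hydride (H with its bonding pair) migrates from the adjacent cyclopentyl carbon to the cationic centre — a 1,2-hydride shift — upgrading the secondary cation to a tertiary one.
Step 3: The Br⁻ anion donates a lone pair to the carbocation, forming the new C–Br σ-bond and giving the neutral alkyl halide.
Total: 3 elementary steps.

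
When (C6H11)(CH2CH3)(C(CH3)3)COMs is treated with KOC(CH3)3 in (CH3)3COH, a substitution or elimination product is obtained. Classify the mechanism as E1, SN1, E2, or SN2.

E2

Conditions: a strong/bulky base with a tertiary substrate bearing a β-hydrogen.
These conditions are the textbook signature of the E2 pathway.
A strong (often hindered) base removes a β-H in concert with loss of the leaving group — bimolecular elimination.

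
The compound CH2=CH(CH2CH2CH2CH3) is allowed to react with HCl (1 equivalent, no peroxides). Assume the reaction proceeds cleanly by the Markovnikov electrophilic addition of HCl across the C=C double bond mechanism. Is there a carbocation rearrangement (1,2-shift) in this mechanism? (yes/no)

no

The first-formed carbocation is secondary.
No single 1,2-shift to an adjacent carbon would produce a more-substituted cation than the one already present, so no rearrangement occurs.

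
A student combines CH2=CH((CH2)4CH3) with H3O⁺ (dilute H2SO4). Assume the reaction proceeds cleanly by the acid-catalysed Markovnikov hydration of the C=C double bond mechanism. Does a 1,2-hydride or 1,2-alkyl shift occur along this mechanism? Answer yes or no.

no

The first-formed carbocation is secondary.
No single 1,2-shift to an adjacent carbon would produce a more-substituted cation than the one already present, so no rearrangement occurs.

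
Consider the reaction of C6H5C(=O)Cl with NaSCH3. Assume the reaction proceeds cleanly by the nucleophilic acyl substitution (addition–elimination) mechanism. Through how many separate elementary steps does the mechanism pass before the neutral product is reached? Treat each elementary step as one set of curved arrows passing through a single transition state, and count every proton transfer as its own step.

Step 1: CH3S⁻ adds to the carbonyl carbon; the C=O π electrons shift onto oxygen and a tetrahedral alkoxide intermediate forms.
Step 2: Elimination step: re-formation of the carbonyl π bond drives out Cl⁻, giving the new acyl compound.
Total: 2 elementary steps.

2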